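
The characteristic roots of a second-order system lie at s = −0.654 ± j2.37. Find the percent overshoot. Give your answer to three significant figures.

With σ = 0.654, ω_d = 2.37: ω_n = √(σ²+ω_d²) = 2.46 rad/s, ζ = σ/ω_n = 0.266.
%OS = 100·exp(−πζ/√(1−ζ²)) = 42.0%.

%OS ≈ 42.0%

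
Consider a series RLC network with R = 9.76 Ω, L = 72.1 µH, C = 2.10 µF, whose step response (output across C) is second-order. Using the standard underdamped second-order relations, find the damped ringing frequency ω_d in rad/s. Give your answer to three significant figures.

ω_d ≈ 45000 rad/s

For a series RLC circuit (capacitor voltage as output), ω_n = 1/√(LC) = 1/√(72.1 µH · 2.10 µF) = 81300 rad/s.
ζ = (R/2)·√(C/L) = (9.76/2)·√(2.10 µF/72.1 µH) = 0.833.
ω_d = ω_n√(1−ζ²) = 45000 rad/s.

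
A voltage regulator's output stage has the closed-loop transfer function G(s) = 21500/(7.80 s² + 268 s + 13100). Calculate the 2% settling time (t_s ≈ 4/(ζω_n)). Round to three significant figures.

Dividing through by 7.80: denominator becomes s² + 34.36 s + 1679.
So ω_n = √1679 = 41.0 rad/s and ζ = 34.36/(2·41.0) = 0.419.
t_s ≈ 4/(ζω_n) = 0.233 s.

t_s ≈ 0.233 s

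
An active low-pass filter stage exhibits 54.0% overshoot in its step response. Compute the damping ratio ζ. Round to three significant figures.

Inverting the overshoot relation: ζ = |ln 0.540|/√(π² + ln²0.540) = 0.192.

ζ ≈ 0.192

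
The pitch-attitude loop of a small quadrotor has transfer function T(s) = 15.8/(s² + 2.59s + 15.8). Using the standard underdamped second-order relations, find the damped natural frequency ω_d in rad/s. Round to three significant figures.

Comparing the denominator to s² + 2ζω_n s + ω_n²: ω_n = √15.8 = 3.97 rad/s, and 2ζω_n = 2.59 so ζ = 2.59/(2·3.97) = 0.326.
The damped frequency ω_d = ω_n√(1−ζ²) = 3.76 rad/s.

ω_d ≈ 3.76 rad/s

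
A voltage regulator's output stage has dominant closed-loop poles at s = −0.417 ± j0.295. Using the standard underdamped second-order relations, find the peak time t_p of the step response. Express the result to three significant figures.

t_p ≈ 10.6 s

t_p = π/ω_d with ω_d = 0.295 (the imaginary part), so t_p = 10.6 s.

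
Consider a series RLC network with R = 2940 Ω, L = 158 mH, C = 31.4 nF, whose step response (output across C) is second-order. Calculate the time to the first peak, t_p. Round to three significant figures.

For a series RLC circuit (capacitor voltage as output), ω_n = 1/√(LC) = 1/√(158 mH · 31.4 nF) = 14200 rad/s.
ζ = (R/2)·√(C/L) = (2940/2)·√(31.4 nF/158 mH) = 0.655.
The damped frequency ω_d = ω_n√(1−ζ²) = 10700 rad/s. t_p = π/ω_d = 0.000293 s.

t_p ≈ 0.000293 s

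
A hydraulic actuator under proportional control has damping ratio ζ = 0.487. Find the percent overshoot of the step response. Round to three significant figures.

%OS ≈ 17.3%

For an underdamped second-order system, %OS = 100·exp(−πζ/√(1−ζ²)).
πζ/√(1−ζ²) = π·0.487/√(1−0.237) = 1.752, so %OS = 100·e^(−1.752) = 17.3%.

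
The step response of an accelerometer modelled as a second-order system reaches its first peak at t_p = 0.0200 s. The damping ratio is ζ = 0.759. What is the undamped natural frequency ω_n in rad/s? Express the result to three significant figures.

Peak time t_p = π/ω_d, so ω_d = π/t_p = π/0.0200 = 157 rad/s.
ω_n = ω_d/√(1−ζ²) = 157/√0.424 = 241 rad/s.

ω_n ≈ 241 rad/s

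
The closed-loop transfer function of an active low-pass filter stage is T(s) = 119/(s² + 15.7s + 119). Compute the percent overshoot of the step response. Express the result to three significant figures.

Matching coefficients with s² + 2ζω_n s + ω_n² gives ω_n² = 119 ⇒ ω_n = 10.9 rad/s, and ζ = 15.7/(2ω_n) = 0.720.
%OS = 100·exp(−πζ/√(1−ζ²)) = 3.86%.

%OS ≈ 3.86%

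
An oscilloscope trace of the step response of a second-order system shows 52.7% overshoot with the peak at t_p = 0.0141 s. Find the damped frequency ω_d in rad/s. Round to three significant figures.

ω_d ≈ 223 rad/s

t_p = π/ω_d, so ω_d = π/0.0141 = 223 rad/s.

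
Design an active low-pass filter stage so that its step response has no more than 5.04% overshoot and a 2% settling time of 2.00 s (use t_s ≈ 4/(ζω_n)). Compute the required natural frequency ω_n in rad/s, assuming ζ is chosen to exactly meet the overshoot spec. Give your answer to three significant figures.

From %OS = 100·exp(−πζ/√(1−ζ²)), invert to get ζ = −ln(OS)/√(π² + ln²(OS)) with OS = 0.0504.
−ln 0.0504 = 2.988, so ζ = 2.988/√(π² + 8.927) = 0.689.
Then ω_n = 4/(ζ t_s) = 4/(0.689 × 2.00) = 2.90 rad/s.

ω_n ≈ 2.90 rad/s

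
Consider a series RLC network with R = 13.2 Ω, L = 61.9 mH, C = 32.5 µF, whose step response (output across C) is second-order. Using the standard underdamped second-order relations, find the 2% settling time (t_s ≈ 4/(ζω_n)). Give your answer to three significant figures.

For a series RLC circuit (capacitor voltage as output), ω_n = 1/√(LC) = 1/√(61.9 mH · 32.5 µF) = 705 rad/s.
ζ = (R/2)·√(C/L) = (13.2/2)·√(32.5 µF/61.9 mH) = 0.151.
t_s ≈ 4/(ζω_n) = 0.0375 s.

t_s ≈ 0.0375 s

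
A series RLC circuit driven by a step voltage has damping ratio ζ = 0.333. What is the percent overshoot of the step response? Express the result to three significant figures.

%OS ≈ 33.0%

For an underdamped second-order system, %OS = 100·exp(−πζ/√(1−ζ²)).
πζ/√(1−ζ²) = π·0.333/√(1−0.111) = 1.109, so %OS = 100·e^(−1.109) = 33.0%.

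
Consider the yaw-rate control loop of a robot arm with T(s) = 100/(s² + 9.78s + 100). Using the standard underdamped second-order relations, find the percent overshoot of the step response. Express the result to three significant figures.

Matching coefficients with s² + 2ζω_n s + ω_n² gives ω_n² = 100 ⇒ ω_n = 10.0 rad/s, and ζ = 9.78/(2ω_n) = 0.489.
%OS = 100 e^{−πζ/√(1−ζ²)} with ζ = 0.489 gives 17.2%.

%OS ≈ 17.2%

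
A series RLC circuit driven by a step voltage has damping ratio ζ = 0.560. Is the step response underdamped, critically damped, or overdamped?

Since ζ = 0.560 < 1, the system is underdamped.

underdamped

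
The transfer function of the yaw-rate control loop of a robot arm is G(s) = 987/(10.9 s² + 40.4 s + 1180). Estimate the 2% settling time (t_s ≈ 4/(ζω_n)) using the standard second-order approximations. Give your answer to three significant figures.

t_s ≈ 2.16 s

Dividing through by 10.9: denominator becomes s² + 3.706 s + 108.3.
So ω_n = √108.3 = 10.4 rad/s and ζ = 3.706/(2·10.4) = 0.178.
t_s ≈ 4/(ζω_n) = 2.16 s.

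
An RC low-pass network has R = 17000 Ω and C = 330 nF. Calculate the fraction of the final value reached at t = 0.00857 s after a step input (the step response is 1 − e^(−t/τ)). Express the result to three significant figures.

y/y_∞ ≈ 0.783

τ = RC = 17000 × 330 nF = 0.00561 s.
y(t)/y_∞ = 1 − e^(−t/τ) = 1 − e^(−0.00857/0.00561) = 1 − e^(−1.53) = 0.783.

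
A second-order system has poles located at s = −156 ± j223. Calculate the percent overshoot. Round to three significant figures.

%OS ≈ 11.1%

|pole| = ω_n = √(156² + 223²) = 272 rad/s; ζ = cos θ = σ/ω_n = 0.573.
Overshoot: exp(−π·0.573/√(1−0.573²)) = 0.111, i.e. 11.1%.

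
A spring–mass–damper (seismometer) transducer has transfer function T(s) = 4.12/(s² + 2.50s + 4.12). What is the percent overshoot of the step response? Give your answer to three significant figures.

%OS ≈ 8.58%

Matching coefficients with s² + 2ζω_n s + ω_n² gives ω_n² = 4.12 ⇒ ω_n = 2.03 rad/s, and ζ = 2.50/(2ω_n) = 0.616.
%OS = 100 e^{−πζ/√(1−ζ²)} with ζ = 0.616 gives 8.58%.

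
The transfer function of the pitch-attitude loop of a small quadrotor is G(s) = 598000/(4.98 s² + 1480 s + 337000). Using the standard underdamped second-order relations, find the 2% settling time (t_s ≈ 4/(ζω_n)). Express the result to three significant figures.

t_s ≈ 0.0269 s

Dividing through by 4.98: denominator becomes s² + 297.2 s + 67670.
So ω_n = √67670 = 260 rad/s and ζ = 297.2/(2·260) = 0.571.
t_s ≈ 4/(ζω_n) = 0.0269 s.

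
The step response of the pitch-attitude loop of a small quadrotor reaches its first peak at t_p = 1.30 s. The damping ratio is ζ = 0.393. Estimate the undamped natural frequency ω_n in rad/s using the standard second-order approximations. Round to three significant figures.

Peak time t_p = π/ω_d, so ω_d = π/t_p = π/1.30 = 2.42 rad/s.
ω_n = ω_d/√(1−ζ²) = 2.42/√0.846 = 2.63 rad/s.

ω_n ≈ 2.63 rad/s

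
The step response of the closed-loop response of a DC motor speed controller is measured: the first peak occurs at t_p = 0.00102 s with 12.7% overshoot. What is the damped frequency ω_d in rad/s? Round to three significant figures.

ω_d ≈ 3080 rad/s

t_p = π/ω_d, so ω_d = π/0.00102 = 3080 rad/s.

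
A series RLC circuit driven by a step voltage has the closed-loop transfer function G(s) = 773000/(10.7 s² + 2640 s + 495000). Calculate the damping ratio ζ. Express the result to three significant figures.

Dividing through by 10.7: denominator becomes s² + 246.7 s + 46260.
So ω_n = √46260 = 215 rad/s and ζ = 246.7/(2·215) = 0.574.

ζ ≈ 0.574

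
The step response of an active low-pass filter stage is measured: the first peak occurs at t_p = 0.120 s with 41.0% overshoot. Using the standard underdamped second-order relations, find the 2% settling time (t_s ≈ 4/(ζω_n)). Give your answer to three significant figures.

t_s ≈ 0.538 s

ζ from %OS: ζ = |ln 0.410|/√(π²+ln²0.410) = 0.273.
From t_p = π/ω_d, ω_d = π/0.120 = 26.2 rad/s, so ω_n = ω_d/√(1−ζ²) = 27.2 rad/s.
t_s ≈ 4/(ζω_n) = 4/(0.273·27.2) = 0.538 s.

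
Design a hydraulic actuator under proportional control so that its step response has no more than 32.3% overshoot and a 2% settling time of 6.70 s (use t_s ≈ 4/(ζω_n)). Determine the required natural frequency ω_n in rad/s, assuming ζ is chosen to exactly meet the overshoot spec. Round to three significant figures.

ζ = −ln(OS)/√(π² + (ln OS)²). With OS = 0.323, ln OS = −1.130 and ζ = 1.130/3.339 = 0.338.
From t_s ≈ 4/(ζω_n): ω_n = 4/(ζ·t_s) = 4/(0.338·6.70) = 1.76 rad/s.

ω_n ≈ 1.76 rad/s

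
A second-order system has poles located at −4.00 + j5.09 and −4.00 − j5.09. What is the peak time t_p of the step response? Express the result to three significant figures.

t_p = π/ω_d with ω_d = 5.09 (the imaginary part), so t_p = 0.617 s.

t_p ≈ 0.617 s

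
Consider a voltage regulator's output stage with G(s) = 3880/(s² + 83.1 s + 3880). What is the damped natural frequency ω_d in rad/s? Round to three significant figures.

ω_n = √3880 = 62.3 rad/s; ζ = 83.1/(2·62.3) = 0.667.
The damped frequency ω_d = ω_n√(1−ζ²) = 46.4 rad/s.

ω_d ≈ 46.4 rad/s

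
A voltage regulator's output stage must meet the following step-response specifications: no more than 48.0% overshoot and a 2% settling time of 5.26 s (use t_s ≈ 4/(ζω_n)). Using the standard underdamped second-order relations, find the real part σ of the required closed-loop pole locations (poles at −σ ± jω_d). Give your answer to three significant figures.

The settling-time spec alone fixes σ = ζω_n = 4/t_s = 4/5.26 = 0.760.
(Overshoot then fixes ζ = 0.228 and hence ω_d = σ·√(1−ζ²)/ζ = 3.25 rad/s.)

σ ≈ 0.760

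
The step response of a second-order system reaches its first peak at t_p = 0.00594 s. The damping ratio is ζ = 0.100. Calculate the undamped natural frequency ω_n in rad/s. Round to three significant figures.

Peak time t_p = π/ω_d, so ω_d = π/t_p = π/0.00594 = 529 rad/s.
ω_n = ω_d/√(1−ζ²) = 529/√0.990 = 532 rad/s.

ω_n ≈ 532 rad/s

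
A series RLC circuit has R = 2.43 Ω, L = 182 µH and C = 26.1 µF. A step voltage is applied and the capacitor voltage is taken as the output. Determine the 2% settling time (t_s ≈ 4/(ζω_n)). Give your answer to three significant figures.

For a series RLC circuit (capacitor voltage as output), ω_n = 1/√(LC) = 1/√(182 µH · 26.1 µF) = 14500 rad/s.
ζ = (R/2)·√(C/L) = (2.43/2)·√(26.1 µF/182 µH) = 0.460.
t_s ≈ 4/(ζω_n) = 0.000599 s.

t_s ≈ 0.000599 s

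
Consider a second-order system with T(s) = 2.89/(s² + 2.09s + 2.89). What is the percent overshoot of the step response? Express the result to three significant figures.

%OS ≈ 8.64%

ω_n = √2.89 = 1.70 rad/s; ζ = 2.09/(2·1.70) = 0.615.
Overshoot: exp(−π·0.615/√(1−0.615²)) = 0.0864, i.e. 8.64%.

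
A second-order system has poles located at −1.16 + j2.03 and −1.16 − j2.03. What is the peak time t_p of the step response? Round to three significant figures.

t_p = π/ω_d with ω_d = 2.03 (the imaginary part), so t_p = 1.55 s.

t_p ≈ 1.55 s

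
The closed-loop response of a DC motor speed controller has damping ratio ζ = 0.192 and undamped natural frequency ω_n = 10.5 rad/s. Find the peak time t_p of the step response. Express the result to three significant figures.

The damped frequency is ω_d = ω_n√(1−ζ²) = 10.5·√(1−0.0369) = 10.3 rad/s.
Peak time t_p = π/ω_d = π/10.3 = 0.305 s.

t_p ≈ 0.305 s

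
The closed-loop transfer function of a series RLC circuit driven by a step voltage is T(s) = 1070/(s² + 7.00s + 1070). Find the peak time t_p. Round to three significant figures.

t_p ≈ 0.0966 s

ω_n = √1070 = 32.7 rad/s; ζ = 7.00/(2·32.7) = 0.107.
The damped frequency ω_d = ω_n√(1−ζ²) = 32.5 rad/s. Then t_p = π/ω_d = 0.0966 s.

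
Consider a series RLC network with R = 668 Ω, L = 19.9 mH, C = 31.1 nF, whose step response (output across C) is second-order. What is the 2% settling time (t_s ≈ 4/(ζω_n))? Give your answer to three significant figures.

t_s ≈ 0.000238 s

For a series RLC circuit (capacitor voltage as output), ω_n = 1/√(LC) = 1/√(19.9 mH · 31.1 nF) = 40200 rad/s.
ζ = (R/2)·√(C/L) = (668/2)·√(31.1 nF/19.9 mH) = 0.418.
t_s ≈ 4/(ζω_n) = 0.000238 s.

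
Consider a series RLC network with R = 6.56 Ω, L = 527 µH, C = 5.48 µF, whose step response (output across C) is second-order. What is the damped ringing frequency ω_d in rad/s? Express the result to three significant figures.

ω_d ≈ 17500 rad/s

For a series RLC circuit (capacitor voltage as output), ω_n = 1/√(LC) = 1/√(527 µH · 5.48 µF) = 18600 rad/s.
ζ = (R/2)·√(C/L) = (6.56/2)·√(5.48 µF/527 µH) = 0.334.
ω_d = ω_n√(1−ζ²) = 17500 rad/s.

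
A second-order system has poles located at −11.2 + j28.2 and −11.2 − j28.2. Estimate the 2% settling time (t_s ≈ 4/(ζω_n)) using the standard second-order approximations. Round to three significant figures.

For poles at −σ ± jω_d, ζω_n = σ = 11.2, so t_s ≈ 4/σ = 0.357 s.

t_s ≈ 0.357 s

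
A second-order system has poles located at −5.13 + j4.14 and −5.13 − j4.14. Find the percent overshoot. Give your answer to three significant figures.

%OS ≈ 2.04%

|pole| = ω_n = √(5.13² + 4.14²) = 6.59 rad/s; ζ = cos θ = σ/ω_n = 0.778.
%OS = 100·exp(−πζ/√(1−ζ²)) = 2.04%.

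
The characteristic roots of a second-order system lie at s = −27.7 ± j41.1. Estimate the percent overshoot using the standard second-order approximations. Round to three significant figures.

%OS ≈ 12.0%

With σ = 27.7, ω_d = 41.1: ω_n = √(σ²+ω_d²) = 49.6 rad/s, ζ = σ/ω_n = 0.559.
%OS = 100 e^{−πζ/√(1−ζ²)} with ζ = 0.559 gives 12.0%.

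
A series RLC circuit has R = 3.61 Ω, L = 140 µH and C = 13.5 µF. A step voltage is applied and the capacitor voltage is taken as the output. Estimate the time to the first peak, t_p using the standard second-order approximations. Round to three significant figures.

For a series RLC circuit (capacitor voltage as output), ω_n = 1/√(LC) = 1/√(140 µH · 13.5 µF) = 23000 rad/s.
ζ = (R/2)·√(C/L) = (3.61/2)·√(13.5 µF/140 µH) = 0.561.
ω_d = ω_n√(1−ζ²) = 19000 rad/s. t_p = π/ω_d = 0.000165 s.

t_p ≈ 0.000165 s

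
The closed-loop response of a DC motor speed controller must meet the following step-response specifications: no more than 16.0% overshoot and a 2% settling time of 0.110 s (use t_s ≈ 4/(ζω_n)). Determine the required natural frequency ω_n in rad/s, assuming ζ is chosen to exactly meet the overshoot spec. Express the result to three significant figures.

ζ = −ln(OS)/√(π² + (ln OS)²). With OS = 0.160, ln OS = −1.833 and ζ = 1.833/3.637 = 0.504.
Then ω_n = 4/(ζ t_s) = 4/(0.504 × 0.110) = 72.2 rad/s.

ω_n ≈ 72.2 rad/s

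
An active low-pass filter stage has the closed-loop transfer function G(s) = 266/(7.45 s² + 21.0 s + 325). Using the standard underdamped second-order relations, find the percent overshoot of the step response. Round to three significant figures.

Dividing through by 7.45: denominator becomes s² + 2.819 s + 43.62.
So ω_n = √43.62 = 6.60 rad/s and ζ = 2.819/(2·6.60) = 0.213.
%OS = 100·exp(−πζ/√(1−ζ²)) = 50.3%.

%OS ≈ 50.3%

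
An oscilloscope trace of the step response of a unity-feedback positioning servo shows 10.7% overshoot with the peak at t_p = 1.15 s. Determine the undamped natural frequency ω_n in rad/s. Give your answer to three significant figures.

ω_n ≈ 3.35 rad/s

The overshoot fixes ζ = −ln(OS)/√(π²+ln²(OS)) = 0.580.
t_p = π/ω_d ⇒ ω_d = 2.73 rad/s; then ω_n = ω_d/√(1−ζ²) = 3.35 rad/s.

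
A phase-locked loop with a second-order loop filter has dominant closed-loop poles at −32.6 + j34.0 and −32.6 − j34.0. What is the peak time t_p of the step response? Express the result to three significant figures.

t_p ≈ 0.0924 s

t_p = π/ω_d with ω_d = 34.0 (the imaginary part), so t_p = 0.0924 s.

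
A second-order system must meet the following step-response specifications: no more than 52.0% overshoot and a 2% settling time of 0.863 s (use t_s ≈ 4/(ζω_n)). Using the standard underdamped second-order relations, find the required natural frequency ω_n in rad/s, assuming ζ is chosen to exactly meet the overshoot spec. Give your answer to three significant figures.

ω_n ≈ 22.7 rad/s

From %OS = 100·exp(−πζ/√(1−ζ²)), invert to get ζ = −ln(OS)/√(π² + ln²(OS)) with OS = 0.520.
−ln 0.520 = 0.6539, so ζ = 0.6539/√(π² + 0.4276) = 0.204.
From t_s ≈ 4/(ζω_n): ω_n = 4/(ζ·t_s) = 4/(0.204·0.863) = 22.7 rad/s.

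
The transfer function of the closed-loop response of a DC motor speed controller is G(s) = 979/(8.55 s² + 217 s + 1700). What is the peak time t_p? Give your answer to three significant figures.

Dividing through by 8.55: denominator becomes s² + 25.38 s + 198.8.
So ω_n = √198.8 = 14.1 rad/s and ζ = 25.38/(2·14.1) = 0.900.
ω_d = 14.1·√(1 − 0.900²) = 6.15 rad/s. t_p = π/ω_d = 0.511 s.

t_p ≈ 0.511 s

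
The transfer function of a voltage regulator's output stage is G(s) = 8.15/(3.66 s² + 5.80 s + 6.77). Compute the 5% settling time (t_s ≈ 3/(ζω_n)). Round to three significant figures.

Dividing through by 3.66: denominator becomes s² + 1.585 s + 1.850.
So ω_n = √1.850 = 1.36 rad/s and ζ = 1.585/(2·1.36) = 0.583.
t_s ≈ 3/(ζω_n) = 3.79 s.

t_s ≈ 3.79 s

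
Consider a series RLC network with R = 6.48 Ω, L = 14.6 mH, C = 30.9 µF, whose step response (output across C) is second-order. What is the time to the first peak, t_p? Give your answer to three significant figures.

t_p ≈ 0.00213 s

For a series RLC circuit (capacitor voltage as output), ω_n = 1/√(LC) = 1/√(14.6 mH · 30.9 µF) = 1490 rad/s.
ζ = (R/2)·√(C/L) = (6.48/2)·√(30.9 µF/14.6 mH) = 0.149.
The damped frequency ω_d = ω_n√(1−ζ²) = 1470 rad/s. t_p = π/ω_d = 0.00213 s.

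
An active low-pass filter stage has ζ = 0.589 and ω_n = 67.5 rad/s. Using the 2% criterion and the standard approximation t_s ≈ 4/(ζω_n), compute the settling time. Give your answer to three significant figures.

t_s ≈ 4/(ζω_n) = 4/(0.589 × 67.5) = 0.101 s.

t_s ≈ 0.101 s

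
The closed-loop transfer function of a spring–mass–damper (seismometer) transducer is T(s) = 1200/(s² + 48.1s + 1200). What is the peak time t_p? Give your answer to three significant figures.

t_p ≈ 0.126 s

ω_n = √1200 = 34.6 rad/s; ζ = 48.1/(2·34.6) = 0.694.
ω_d = 34.6·√(1 − 0.694²) = 24.9 rad/s. Then t_p = π/ω_d = 0.126 s.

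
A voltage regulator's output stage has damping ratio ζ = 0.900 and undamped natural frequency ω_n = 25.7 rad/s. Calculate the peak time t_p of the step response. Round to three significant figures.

t_p ≈ 0.280 s

The damped frequency is ω_d = ω_n√(1−ζ²) = 25.7·√(1−0.810) = 11.2 rad/s.
Peak time t_p = π/ω_d = π/11.2 = 0.280 s.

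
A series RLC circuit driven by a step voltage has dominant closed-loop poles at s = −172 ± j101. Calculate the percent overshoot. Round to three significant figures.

The poles are at −σ ± jω_d with σ = 172 and ω_d = 101, so ω_n = √(σ²+ω_d²) = 199 rad/s and ζ = σ/ω_n = 0.862.
Overshoot: exp(−π·0.862/√(1−0.862²)) = 0.00475, i.e. 0.475%.

%OS ≈ 0.475%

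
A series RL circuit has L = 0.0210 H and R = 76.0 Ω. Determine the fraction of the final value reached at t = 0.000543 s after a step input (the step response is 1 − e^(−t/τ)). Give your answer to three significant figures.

y/y_∞ ≈ 0.860

τ = L/R = 0.0210/76.0 = 0.000276 s.
y(t)/y_∞ = 1 − e^(−t/τ) = 1 − e^(−0.000543/0.000276) = 1 − e^(−1.97) = 0.860.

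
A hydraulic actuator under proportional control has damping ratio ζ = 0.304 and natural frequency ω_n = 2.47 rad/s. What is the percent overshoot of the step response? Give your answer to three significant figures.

For an underdamped second-order system, %OS = 100·exp(−πζ/√(1−ζ²)).
πζ/√(1−ζ²) = π·0.304/√(1−0.0924) = 1.002, so %OS = 100·e^(−1.002) = 36.7%.

%OS ≈ 36.7%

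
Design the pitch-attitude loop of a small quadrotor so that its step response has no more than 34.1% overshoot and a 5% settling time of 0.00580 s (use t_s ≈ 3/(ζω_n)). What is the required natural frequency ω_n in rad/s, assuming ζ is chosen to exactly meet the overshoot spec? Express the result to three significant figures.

Inverting the overshoot relation: ζ = |ln 0.341|/√(π² + ln²0.341) = 0.324.
From t_s ≈ 3/(ζω_n): ω_n = 3/(ζ·t_s) = 3/(0.324·0.00580) = 1600 rad/s.

ω_n ≈ 1600 rad/s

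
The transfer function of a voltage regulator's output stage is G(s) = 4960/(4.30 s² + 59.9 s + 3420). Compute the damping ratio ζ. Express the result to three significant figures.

Dividing through by 4.30: denominator becomes s² + 13.93 s + 795.3.
So ω_n = √795.3 = 28.2 rad/s and ζ = 13.93/(2·28.2) = 0.247.

ζ ≈ 0.247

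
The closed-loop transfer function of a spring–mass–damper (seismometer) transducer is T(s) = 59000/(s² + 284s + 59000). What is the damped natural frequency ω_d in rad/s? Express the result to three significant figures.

ω_d ≈ 197 rad/s

Comparing the denominator to s² + 2ζω_n s + ω_n²: ω_n = √59000 = 243 rad/s, and 2ζω_n = 284 so ζ = 284/(2·243) = 0.585.
ω_d = 243·√(1 − 0.585²) = 197 rad/s.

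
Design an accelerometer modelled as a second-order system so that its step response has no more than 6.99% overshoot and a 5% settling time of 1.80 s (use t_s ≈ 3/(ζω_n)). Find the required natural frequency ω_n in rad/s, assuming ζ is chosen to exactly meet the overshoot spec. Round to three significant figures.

ω_n ≈ 2.58 rad/s

Inverting the overshoot relation: ζ = |ln 0.0699|/√(π² + ln²0.0699) = 0.646.
Then ω_n = 3/(ζ t_s) = 3/(0.646 × 1.80) = 2.58 rad/s.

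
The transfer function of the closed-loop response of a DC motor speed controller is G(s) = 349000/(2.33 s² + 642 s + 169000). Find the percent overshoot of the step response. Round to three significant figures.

Dividing through by 2.33: denominator becomes s² + 275.5 s + 72530.
So ω_n = √72530 = 269 rad/s and ζ = 275.5/(2·269) = 0.512.
%OS = 100 e^{−πζ/√(1−ζ²)} with ζ = 0.512 gives 15.4%.

%OS ≈ 15.4%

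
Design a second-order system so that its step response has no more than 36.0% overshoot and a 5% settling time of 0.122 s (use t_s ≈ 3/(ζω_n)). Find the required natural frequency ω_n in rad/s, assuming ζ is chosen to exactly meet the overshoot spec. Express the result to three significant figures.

ω_n ≈ 79.5 rad/s

From %OS = 100·exp(−πζ/√(1−ζ²)), invert to get ζ = −ln(OS)/√(π² + ln²(OS)) with OS = 0.360.
−ln 0.360 = 1.022, so ζ = 1.022/√(π² + 1.044) = 0.309.
Then ω_n = 3/(ζ t_s) = 3/(0.309 × 0.122) = 79.5 rad/s.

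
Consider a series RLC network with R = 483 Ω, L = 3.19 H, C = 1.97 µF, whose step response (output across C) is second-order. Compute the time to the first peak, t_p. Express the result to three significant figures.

t_p ≈ 0.00802 s

For a series RLC circuit (capacitor voltage as output), ω_n = 1/√(LC) = 1/√(3.19 H · 1.97 µF) = 399 rad/s.
ζ = (R/2)·√(C/L) = (483/2)·√(1.97 µF/3.19 H) = 0.190.
ω_d = ω_n√(1−ζ²) = 392 rad/s. t_p = π/ω_d = 0.00802 s.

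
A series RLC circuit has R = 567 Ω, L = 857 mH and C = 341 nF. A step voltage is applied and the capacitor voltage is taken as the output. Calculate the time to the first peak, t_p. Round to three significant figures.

For a series RLC circuit (capacitor voltage as output), ω_n = 1/√(LC) = 1/√(857 mH · 341 nF) = 1850 rad/s.
ζ = (R/2)·√(C/L) = (567/2)·√(341 nF/857 mH) = 0.179.
The damped frequency ω_d = ω_n√(1−ζ²) = 1820 rad/s. t_p = π/ω_d = 0.00173 s.

t_p ≈ 0.00173 s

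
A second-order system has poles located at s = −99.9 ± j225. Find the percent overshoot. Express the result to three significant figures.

With σ = 99.9, ω_d = 225: ω_n = √(σ²+ω_d²) = 246 rad/s, ζ = σ/ω_n = 0.406.
Overshoot: exp(−π·0.406/√(1−0.406²)) = 0.248, i.e. 24.8%.

%OS ≈ 24.8%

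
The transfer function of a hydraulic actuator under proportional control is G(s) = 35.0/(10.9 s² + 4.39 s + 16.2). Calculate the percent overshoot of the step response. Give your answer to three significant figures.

Dividing through by 10.9: denominator becomes s² + 0.4028 s + 1.486.
So ω_n = √1.486 = 1.22 rad/s and ζ = 0.4028/(2·1.22) = 0.165.
%OS = 100·exp(−πζ/√(1−ζ²)) = 59.1%.

%OS ≈ 59.1%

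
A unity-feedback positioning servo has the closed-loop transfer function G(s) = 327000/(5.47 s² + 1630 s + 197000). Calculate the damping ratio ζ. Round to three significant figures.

Dividing through by 5.47: denominator becomes s² + 298.0 s + 36010.
So ω_n = √36010 = 190 rad/s and ζ = 298.0/(2·190) = 0.785.

ζ ≈ 0.785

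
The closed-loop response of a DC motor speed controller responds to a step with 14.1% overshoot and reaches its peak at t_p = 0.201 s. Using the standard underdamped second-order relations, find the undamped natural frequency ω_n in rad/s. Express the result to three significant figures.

ζ from %OS: ζ = |ln 0.141|/√(π²+ln²0.141) = 0.529.
From t_p = π/ω_d, ω_d = π/0.201 = 15.6 rad/s, so ω_n = ω_d/√(1−ζ²) = 18.4 rad/s.

ω_n ≈ 18.4 rad/s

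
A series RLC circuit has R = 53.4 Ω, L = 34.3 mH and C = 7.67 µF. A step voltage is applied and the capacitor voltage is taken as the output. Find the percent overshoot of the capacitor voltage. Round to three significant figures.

For a series RLC circuit (capacitor voltage as output), ω_n = 1/√(LC) = 1/√(34.3 mH · 7.67 µF) = 1950 rad/s.
ζ = (R/2)·√(C/L) = (53.4/2)·√(7.67 µF/34.3 mH) = 0.399.
%OS = 100·exp(−πζ/√(1−ζ²)) = 25.5%.

%OS ≈ 25.5%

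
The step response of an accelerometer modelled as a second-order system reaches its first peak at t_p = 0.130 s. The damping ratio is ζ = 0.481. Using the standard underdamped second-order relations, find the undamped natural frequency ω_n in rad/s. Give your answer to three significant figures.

ω_n ≈ 27.6 rad/s

Peak time t_p = π/ω_d, so ω_d = π/t_p = π/0.130 = 24.2 rad/s.
ω_n = ω_d/√(1−ζ²) = 24.2/√0.769 = 27.6 rad/s.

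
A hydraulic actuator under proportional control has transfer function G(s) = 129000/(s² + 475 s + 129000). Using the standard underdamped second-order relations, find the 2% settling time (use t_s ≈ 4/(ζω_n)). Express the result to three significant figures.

t_s ≈ 0.0168 s

Matching coefficients with s² + 2ζω_n s + ω_n² gives ω_n² = 129000 ⇒ ω_n = 359 rad/s, and ζ = 475/(2ω_n) = 0.661.
t_s ≈ 4/(ζω_n) = 4/(0.661·359) = 0.0168 s.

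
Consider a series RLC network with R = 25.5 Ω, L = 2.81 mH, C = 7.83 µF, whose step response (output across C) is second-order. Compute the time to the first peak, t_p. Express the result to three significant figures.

t_p ≈ 0.000630 s

For a series RLC circuit (capacitor voltage as output), ω_n = 1/√(LC) = 1/√(2.81 mH · 7.83 µF) = 6740 rad/s.
ζ = (R/2)·√(C/L) = (25.5/2)·√(7.83 µF/2.81 mH) = 0.673.
The damped frequency ω_d = ω_n√(1−ζ²) = 4990 rad/s. t_p = π/ω_d = 0.000630 s.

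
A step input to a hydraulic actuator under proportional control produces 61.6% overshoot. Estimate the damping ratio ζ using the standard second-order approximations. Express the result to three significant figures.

ζ ≈ 0.152

From %OS = 100·exp(−πζ/√(1−ζ²)), invert to get ζ = −ln(OS)/√(π² + ln²(OS)) with OS = 0.616.
−ln 0.616 = 0.4845, so ζ = 0.4845/√(π² + 0.2347) = 0.152.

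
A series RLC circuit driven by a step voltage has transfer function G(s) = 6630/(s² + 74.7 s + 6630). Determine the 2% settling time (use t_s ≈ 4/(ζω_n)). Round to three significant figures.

t_s ≈ 0.107 s

ω_n = √6630 = 81.4 rad/s; ζ = 74.7/(2·81.4) = 0.459.
t_s ≈ 4/(ζω_n) = 4/(0.459·81.4) = 0.107 s.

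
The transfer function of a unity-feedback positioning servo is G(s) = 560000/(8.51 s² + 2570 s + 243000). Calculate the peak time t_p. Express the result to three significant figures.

t_p ≈ 0.0414 s

Dividing through by 8.51: denominator becomes s² + 302.0 s + 28550.
So ω_n = √28550 = 169 rad/s and ζ = 302.0/(2·169) = 0.894.
ω_d = 169·√(1 − 0.894²) = 75.9 rad/s. t_p = π/ω_d = 0.0414 s.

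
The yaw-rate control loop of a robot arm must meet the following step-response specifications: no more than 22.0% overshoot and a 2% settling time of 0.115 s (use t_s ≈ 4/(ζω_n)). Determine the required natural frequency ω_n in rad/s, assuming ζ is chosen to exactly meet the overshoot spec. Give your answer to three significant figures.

ω_n ≈ 80.1 rad/s

ζ = −ln(OS)/√(π² + (ln OS)²). With OS = 0.220, ln OS = −1.514 and ζ = 1.514/3.487 = 0.434.
Then ω_n = 4/(ζ t_s) = 4/(0.434 × 0.115) = 80.1 rad/s.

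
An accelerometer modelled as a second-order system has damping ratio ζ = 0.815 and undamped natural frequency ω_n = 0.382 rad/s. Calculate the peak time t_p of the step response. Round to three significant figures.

t_p ≈ 14.2 s

The damped frequency is ω_d = ω_n√(1−ζ²) = 0.382·√(1−0.664) = 0.221 rad/s.
Peak time t_p = π/ω_d = π/0.221 = 14.2 s.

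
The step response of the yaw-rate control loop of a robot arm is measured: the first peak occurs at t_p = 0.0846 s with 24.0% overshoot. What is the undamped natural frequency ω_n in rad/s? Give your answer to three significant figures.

ω_n ≈ 40.8 rad/s

The overshoot fixes ζ = −ln(OS)/√(π²+ln²(OS)) = 0.414.
t_p = π/ω_d ⇒ ω_d = 37.1 rad/s; then ω_n = ω_d/√(1−ζ²) = 40.8 rad/s.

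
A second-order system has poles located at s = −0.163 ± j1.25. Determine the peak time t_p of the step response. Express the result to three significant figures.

t_p ≈ 2.51 s

t_p = π/ω_d with ω_d = 1.25 (the imaginary part), so t_p = 2.51 s.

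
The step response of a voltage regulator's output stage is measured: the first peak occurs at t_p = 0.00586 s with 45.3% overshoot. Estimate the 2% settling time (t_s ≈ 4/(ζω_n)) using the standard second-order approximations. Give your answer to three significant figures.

t_s ≈ 0.0296 s

ζ from %OS: ζ = |ln 0.453|/√(π²+ln²0.453) = 0.244.
From t_p = π/ω_d, ω_d = π/0.00586 = 536 rad/s, so ω_n = ω_d/√(1−ζ²) = 553 rad/s.
t_s ≈ 4/(ζω_n) = 4/(0.244·553) = 0.0296 s.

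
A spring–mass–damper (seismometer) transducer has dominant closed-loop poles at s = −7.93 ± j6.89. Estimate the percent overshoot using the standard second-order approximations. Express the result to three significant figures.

|pole| = ω_n = √(7.93² + 6.89²) = 10.5 rad/s; ζ = cos θ = σ/ω_n = 0.755.
%OS = 100·exp(−πζ/√(1−ζ²)) = 2.69%.

%OS ≈ 2.69%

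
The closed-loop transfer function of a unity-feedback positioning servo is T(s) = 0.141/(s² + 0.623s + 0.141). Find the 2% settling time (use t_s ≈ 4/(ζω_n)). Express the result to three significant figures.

Matching coefficients with s² + 2ζω_n s + ω_n² gives ω_n² = 0.141 ⇒ ω_n = 0.375 rad/s, and ζ = 0.623/(2ω_n) = 0.830.
t_s ≈ 4/(ζω_n) = 4/(0.830·0.375) = 12.8 s.

t_s ≈ 12.8 s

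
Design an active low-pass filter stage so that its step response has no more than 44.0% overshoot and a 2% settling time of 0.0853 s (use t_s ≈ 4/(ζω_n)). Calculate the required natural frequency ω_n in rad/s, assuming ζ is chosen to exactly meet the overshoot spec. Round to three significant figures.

ω_n ≈ 185 rad/s

ζ = −ln(OS)/√(π² + (ln OS)²). With OS = 0.440, ln OS = −0.8210 and ζ = 0.8210/3.247 = 0.253.
From t_s ≈ 4/(ζω_n): ω_n = 4/(ζ·t_s) = 4/(0.253·0.0853) = 185 rad/s.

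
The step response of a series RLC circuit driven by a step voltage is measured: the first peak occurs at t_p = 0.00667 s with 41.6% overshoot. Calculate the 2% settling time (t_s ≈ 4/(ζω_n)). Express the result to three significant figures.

From the overshoot, ζ = −ln(OS)/√(π²+ln²(OS)) = 0.269.
t_p = π/ω_d ⇒ ω_d = 471 rad/s; then ω_n = ω_d/√(1−ζ²) = 489 rad/s.
t_s ≈ 4/(ζω_n) = 4/(0.269·489) = 0.0304 s.

t_s ≈ 0.0304 s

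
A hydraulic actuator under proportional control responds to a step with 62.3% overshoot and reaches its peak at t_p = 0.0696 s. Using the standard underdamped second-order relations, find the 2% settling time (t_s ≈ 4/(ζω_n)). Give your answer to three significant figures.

t_s ≈ 0.588 s

From the overshoot, ζ = −ln(OS)/√(π²+ln²(OS)) = 0.149.
t_p = π/ω_d ⇒ ω_d = 45.1 rad/s; then ω_n = ω_d/√(1−ζ²) = 45.6 rad/s.
t_s ≈ 4/(ζω_n) = 4/(0.149·45.6) = 0.588 s.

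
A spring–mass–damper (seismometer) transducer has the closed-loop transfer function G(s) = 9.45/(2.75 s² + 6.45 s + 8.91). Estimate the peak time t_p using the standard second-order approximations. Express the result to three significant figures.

t_p ≈ 2.30 s

Dividing through by 2.75: denominator becomes s² + 2.345 s + 3.240.
So ω_n = √3.240 = 1.80 rad/s and ζ = 2.345/(2·1.80) = 0.652.
ω_d = ω_n√(1−ζ²) = 1.37 rad/s. t_p = π/ω_d = 2.30 s.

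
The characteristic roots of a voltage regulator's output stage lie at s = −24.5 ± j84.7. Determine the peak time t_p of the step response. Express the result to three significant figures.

t_p = π/ω_d with ω_d = 84.7 (the imaginary part), so t_p = 0.0371 s.

t_p ≈ 0.0371 s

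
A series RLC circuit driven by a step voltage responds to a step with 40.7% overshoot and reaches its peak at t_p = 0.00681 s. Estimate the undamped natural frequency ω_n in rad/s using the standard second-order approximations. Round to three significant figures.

The overshoot fixes ζ = −ln(OS)/√(π²+ln²(OS)) = 0.275.
From t_p = π/ω_d, ω_d = π/0.00681 = 461 rad/s, so ω_n = ω_d/√(1−ζ²) = 480 rad/s.

ω_n ≈ 480 rad/s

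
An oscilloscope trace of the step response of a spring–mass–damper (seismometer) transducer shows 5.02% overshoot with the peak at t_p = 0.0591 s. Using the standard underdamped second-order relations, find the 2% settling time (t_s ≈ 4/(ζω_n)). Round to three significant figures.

The overshoot fixes ζ = −ln(OS)/√(π²+ln²(OS)) = 0.690.
t_p = π/ω_d ⇒ ω_d = 53.2 rad/s; then ω_n = ω_d/√(1−ζ²) = 73.4 rad/s.
t_s ≈ 4/(ζω_n) = 4/(0.690·73.4) = 0.0790 s.

t_s ≈ 0.0790 s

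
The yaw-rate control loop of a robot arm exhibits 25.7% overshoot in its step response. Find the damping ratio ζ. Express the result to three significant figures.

Inverting the overshoot relation: ζ = |ln 0.257|/√(π² + ln²0.257) = 0.397.

ζ ≈ 0.397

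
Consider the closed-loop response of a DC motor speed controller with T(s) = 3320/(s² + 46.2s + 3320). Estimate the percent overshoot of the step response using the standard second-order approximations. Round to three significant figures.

Comparing the denominator to s² + 2ζω_n s + ω_n²: ω_n = √3320 = 57.6 rad/s, and 2ζω_n = 46.2 so ζ = 46.2/(2·57.6) = 0.401.
%OS = 100 e^{−πζ/√(1−ζ²)} with ζ = 0.401 gives 25.3%.

%OS ≈ 25.3%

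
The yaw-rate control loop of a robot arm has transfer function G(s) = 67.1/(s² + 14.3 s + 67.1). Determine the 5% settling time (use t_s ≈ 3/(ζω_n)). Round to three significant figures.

Comparing the denominator to s² + 2ζω_n s + ω_n²: ω_n = √67.1 = 8.19 rad/s, and 2ζω_n = 14.3 so ζ = 14.3/(2·8.19) = 0.873.
t_s ≈ 3/(ζω_n) = 3/(0.873·8.19) = 0.420 s.

t_s ≈ 0.420 s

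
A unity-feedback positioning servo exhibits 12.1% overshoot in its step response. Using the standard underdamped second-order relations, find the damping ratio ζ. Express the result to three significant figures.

ζ ≈ 0.558

ζ = −ln(OS)/√(π² + (ln OS)²). With OS = 0.121, ln OS = −2.112 and ζ = 2.112/3.785 = 0.558.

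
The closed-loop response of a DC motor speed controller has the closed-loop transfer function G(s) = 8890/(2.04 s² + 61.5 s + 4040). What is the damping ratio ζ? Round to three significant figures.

ζ ≈ 0.339

Dividing through by 2.04: denominator becomes s² + 30.15 s + 1980.
So ω_n = √1980 = 44.5 rad/s and ζ = 30.15/(2·44.5) = 0.339.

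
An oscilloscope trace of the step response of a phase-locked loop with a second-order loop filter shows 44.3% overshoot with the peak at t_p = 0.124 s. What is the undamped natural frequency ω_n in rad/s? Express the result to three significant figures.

ω_n ≈ 26.2 rad/s

The overshoot fixes ζ = −ln(OS)/√(π²+ln²(OS)) = 0.251.
From t_p = π/ω_d, ω_d = π/0.124 = 25.3 rad/s, so ω_n = ω_d/√(1−ζ²) = 26.2 rad/s.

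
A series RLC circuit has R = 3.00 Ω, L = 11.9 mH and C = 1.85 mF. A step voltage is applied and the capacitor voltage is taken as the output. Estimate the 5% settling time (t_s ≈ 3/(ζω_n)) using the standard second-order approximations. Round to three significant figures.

For a series RLC circuit (capacitor voltage as output), ω_n = 1/√(LC) = 1/√(11.9 mH · 1.85 mF) = 213 rad/s.
ζ = (R/2)·√(C/L) = (3.00/2)·√(1.85 mF/11.9 mH) = 0.591.
t_s ≈ 3/(ζω_n) = 0.0238 s.

t_s ≈ 0.0238 s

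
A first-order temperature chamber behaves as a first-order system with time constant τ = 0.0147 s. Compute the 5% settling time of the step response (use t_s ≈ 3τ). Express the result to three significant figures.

t_s ≈ 0.0441 s

t_s ≈ 3τ = 0.0441 s.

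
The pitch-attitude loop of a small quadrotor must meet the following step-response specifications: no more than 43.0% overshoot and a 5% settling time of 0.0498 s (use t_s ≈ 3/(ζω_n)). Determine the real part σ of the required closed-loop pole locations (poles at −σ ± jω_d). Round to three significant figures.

The settling-time spec alone fixes σ = ζω_n = 3/t_s = 3/0.0498 = 60.2.
(Overshoot then fixes ζ = 0.259 and hence ω_d = σ·√(1−ζ²)/ζ = 224 rad/s.)

σ ≈ 60.2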